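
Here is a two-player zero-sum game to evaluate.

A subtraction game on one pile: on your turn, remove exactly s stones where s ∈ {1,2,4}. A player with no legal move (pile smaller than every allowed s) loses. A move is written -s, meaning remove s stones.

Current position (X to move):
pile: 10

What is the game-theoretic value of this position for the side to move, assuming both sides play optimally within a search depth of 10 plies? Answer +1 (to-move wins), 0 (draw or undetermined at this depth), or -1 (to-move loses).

ply 1, X at 10 | -1=+1→9*; -2=-1→8; -4=+1→6
ply 2, O at 9 | -1=-1→8*; -2=-1→7; -4=-1→5
ply 3, X at 8 | -1=-1→7; -2=+1→6*; -4=-1→4
ply 4, O at 6 | -1=-1→5*; -2=-1→4; -4=-1→2
ply 5, X at 5 | -1=-1→4; -2=+1→3*; -4=-1→1
ply 6, O at 3 | -1=-1→2*; -2=-1→1
ply 7, X at 2 | -1=-1→1; -2=+1→0*
ply 8: 0 is terminal -1 (O); from 10 depth 10

value(10, X) = +1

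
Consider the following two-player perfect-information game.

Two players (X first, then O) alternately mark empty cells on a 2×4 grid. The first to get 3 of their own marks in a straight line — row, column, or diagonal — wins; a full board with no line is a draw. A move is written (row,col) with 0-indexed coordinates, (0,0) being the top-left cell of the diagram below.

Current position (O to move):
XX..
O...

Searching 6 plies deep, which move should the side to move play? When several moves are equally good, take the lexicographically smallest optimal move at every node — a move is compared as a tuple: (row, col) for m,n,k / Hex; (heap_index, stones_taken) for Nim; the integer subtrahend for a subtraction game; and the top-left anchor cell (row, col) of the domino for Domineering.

p1 O@[XX../O...]: (0,2)[XXO./O...]+0* (0,3)[XX.O/O...]-1 (1,1)[XX../OO..]-1 (1,2)[XX../O.O.]-1 (1,3)[XX../O..O]-1
p2 X@[XXO./O...]: (0,3)[XXOX/O...]+0* (1,1)[XXO./OX..]+0 (1,2)[XXO./O.X.]+0 (1,3)[XXO./O..X]+0
p3 O@[XXOX/O...]: (1,1)[XXOX/OO..]+0* (1,2)[XXOX/O.O.]+0 (1,3)[XXOX/O..O]+0
p4 X@[XXOX/OO..]: (1,2)[XXOX/OOX.]+0* (1,3)[XXOX/OO.X]-1
p5 O@[XXOX/OOX.]: (1,3)[XXOX/OOXO]+0*
p6 X@[XXOX/OOXO] terminal +0; root [XX../O...] d6

O's best at [XX../O...]: (0,2)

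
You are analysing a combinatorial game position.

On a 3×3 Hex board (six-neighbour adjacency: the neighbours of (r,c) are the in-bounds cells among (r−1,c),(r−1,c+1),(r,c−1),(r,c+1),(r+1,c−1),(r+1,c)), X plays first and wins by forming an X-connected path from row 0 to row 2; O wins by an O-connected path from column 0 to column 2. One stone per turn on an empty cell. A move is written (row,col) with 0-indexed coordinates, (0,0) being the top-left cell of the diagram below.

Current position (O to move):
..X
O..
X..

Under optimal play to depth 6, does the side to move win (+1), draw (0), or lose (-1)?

ply 1, O at ..X/O../X.. | (0,0)=-1→O.X/O../X..*; (0,1)=-1→.OX/O../X..; (1,1)=-1→..X/OO./X..; (1,2)=-1→..X/O.O/X..; (2,1)=-1→..X/O../XO.; (2,2)=-1→..X/O../X.O
ply 2, X at O.X/O../X.. | (0,1)=+1→OXX/O../X..*; (1,1)=+1→O.X/OX./X..; (1,2)=+1→O.X/O.X/X..; (2,1)=+1→O.X/O../XX.; (2,2)=+1→O.X/O../X.X
ply 3, O at OXX/O../X.. | (1,1)=-1→OXX/OO./X..*; (1,2)=-1→OXX/O.O/X..; (2,1)=-1→OXX/O../XO.; (2,2)=-1→OXX/O../X.O
ply 4, X at OXX/OO./X.. | (1,2)=+1→OXX/OOX/X..*; (2,1)=-1→OXX/OO./XX.; (2,2)=-1→OXX/OO./X.X
ply 5, O at OXX/OOX/X.. | (2,1)=-1→OXX/OOX/XO.*; (2,2)=-1→OXX/OOX/X.O
ply 6, X at OXX/OOX/XO. | (2,2)=+1→OXX/OOX/XOX*
ply 7: OXX/OOX/XOX is terminal -1 (O); from ..X/O../X.. depth 6

value(..X/O../X.., O) = -1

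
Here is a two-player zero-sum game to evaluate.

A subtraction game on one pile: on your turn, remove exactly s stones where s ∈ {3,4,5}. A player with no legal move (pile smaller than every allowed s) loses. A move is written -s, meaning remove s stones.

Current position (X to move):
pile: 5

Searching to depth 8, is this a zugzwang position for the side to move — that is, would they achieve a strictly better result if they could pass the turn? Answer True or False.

p1 X@[5]: -3[2]+1* -4[1]+1 -5[0]+1
p2 O@[2] terminal -1; root [5] d8
if X skipped the turn, O would face:
~ p1 O@[5]: -3[2]+1* -4[1]+1 -5[0]+1
~ p2 X@[2] terminal -1; root [5] d8
compare (X): move=+1 vs pass=-1

zugzwang(5, X) = False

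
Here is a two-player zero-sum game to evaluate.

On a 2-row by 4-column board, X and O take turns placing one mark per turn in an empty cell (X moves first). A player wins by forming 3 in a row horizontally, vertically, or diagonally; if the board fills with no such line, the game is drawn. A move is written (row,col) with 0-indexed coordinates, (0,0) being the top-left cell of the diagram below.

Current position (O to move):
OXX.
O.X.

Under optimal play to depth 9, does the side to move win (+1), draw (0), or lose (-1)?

value(OXX./O.X., O) = 0

[OXX./O.X.] O move#1: (0,3):+0/OXXO/O.X.*, (1,1):-1/OXX./OOX., (1,3):-1/OXX./O.XO
[OXXO/O.X.] X move#2: (1,1):+0/OXXO/OXX.*, (1,3):+0/OXXO/O.XX
[OXXO/OXX.] O move#3: (1,3):+0/OXXO/OXXO*
[OXXO/OXXO] end (terminal +0, X#4); searched OXX./O.X. to 9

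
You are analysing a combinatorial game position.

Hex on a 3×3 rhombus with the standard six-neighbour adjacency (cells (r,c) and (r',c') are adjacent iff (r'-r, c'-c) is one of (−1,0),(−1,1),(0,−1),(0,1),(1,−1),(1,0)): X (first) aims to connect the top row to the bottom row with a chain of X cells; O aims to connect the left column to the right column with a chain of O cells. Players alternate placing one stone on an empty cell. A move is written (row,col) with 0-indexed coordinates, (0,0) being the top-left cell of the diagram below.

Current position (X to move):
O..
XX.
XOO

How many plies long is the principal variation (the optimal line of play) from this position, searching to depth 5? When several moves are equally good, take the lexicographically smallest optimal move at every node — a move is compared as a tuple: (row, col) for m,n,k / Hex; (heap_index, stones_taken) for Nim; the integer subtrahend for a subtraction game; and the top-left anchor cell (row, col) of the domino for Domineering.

p1 X@[O../XX./XOO]: (0,1)[OX./XX./XOO]+1* (0,2)[O.X/XX./XOO]+1 (1,2)[O../XXX/XOO]+1
p2 O@[OX./XX./XOO] terminal -1; root [O../XX./XOO] d5

PV length from [O../XX./XOO]: 1 ply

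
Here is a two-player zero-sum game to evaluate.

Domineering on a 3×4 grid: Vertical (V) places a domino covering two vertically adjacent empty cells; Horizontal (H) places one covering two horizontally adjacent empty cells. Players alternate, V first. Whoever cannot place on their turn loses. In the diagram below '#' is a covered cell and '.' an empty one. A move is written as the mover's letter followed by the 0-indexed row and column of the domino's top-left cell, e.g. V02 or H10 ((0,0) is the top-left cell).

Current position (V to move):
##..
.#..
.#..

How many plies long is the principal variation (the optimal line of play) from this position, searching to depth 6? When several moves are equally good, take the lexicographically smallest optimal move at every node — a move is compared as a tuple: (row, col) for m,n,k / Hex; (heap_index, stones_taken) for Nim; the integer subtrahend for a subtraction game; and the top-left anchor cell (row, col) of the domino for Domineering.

PV length from [##../.#../.#..]: 3 plies

p1 V@[##../.#../.#..]: V02[###./.##./.#..]+1* V03[##.#/.#.#/.#..]+1 V10[##../##../##..]-1 V12[##../.##./.##.]+1 V13[##../.#.#/.#.#]+1
p2 H@[###./.##./.#..]: H22[###./.##./.###]-1*
p3 V@[###./.##./.###]: V03[####/.###/.###]+1* V10[###./###./####]+1
p4 H@[####/.###/.###] terminal -1; root [##../.#../.#..] d6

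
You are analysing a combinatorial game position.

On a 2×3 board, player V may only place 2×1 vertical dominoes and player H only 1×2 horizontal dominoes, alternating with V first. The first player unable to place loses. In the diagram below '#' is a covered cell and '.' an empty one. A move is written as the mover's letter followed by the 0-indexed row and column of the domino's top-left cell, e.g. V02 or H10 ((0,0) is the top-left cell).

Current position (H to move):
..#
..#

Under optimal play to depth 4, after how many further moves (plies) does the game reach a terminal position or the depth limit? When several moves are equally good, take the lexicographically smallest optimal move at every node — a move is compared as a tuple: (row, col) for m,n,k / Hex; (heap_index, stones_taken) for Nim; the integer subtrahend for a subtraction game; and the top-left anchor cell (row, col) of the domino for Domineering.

PV length from [..#/..#]: 1 ply

[..#/..#] H move#1: H00:+1/###/..#*, H10:+1/..#/###
[###/..#] end (terminal -1, V#2); searched ..#/..# to 4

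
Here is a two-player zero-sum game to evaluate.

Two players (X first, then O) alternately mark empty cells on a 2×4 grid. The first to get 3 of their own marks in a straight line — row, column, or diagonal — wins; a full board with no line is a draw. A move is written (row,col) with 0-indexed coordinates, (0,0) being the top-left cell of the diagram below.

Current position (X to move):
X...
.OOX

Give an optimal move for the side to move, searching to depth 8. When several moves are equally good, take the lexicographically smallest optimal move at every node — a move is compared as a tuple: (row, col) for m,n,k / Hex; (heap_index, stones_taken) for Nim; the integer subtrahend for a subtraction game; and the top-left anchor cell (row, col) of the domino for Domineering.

ply 1, X at X.../.OOX | (0,1)=-1→XX../.OOX; (0,2)=-1→X.X./.OOX; (0,3)=-1→X..X/.OOX; (1,0)=+0→X.../XOOX*
ply 2, O at X.../XOOX | (0,1)=+0→XO../XOOX*; (0,2)=+0→X.O./XOOX; (0,3)=+0→X..O/XOOX
ply 3, X at XO../XOOX | (0,2)=+0→XOX./XOOX*; (0,3)=+0→XO.X/XOOX
ply 4, O at XOX./XOOX | (0,3)=+0→XOXO/XOOX*
ply 5: XOXO/XOOX is terminal +0 (X); from X.../.OOX depth 8

X's best at [X.../.OOX]: (1,0)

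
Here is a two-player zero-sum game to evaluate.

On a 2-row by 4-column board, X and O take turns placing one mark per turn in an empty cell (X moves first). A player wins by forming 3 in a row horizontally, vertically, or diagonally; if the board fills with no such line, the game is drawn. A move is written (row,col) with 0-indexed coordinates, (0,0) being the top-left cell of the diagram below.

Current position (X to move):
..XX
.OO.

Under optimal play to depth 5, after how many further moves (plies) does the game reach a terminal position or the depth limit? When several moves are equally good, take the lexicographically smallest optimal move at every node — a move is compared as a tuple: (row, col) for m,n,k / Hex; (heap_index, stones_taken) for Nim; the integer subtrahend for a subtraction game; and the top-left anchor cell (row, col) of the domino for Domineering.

[..XX/.OO.] X move#1: (0,0):-1/X.XX/.OO., (0,1):+1/.XXX/.OO.*, (1,0):-1/..XX/XOO., (1,3):-1/..XX/.OOX
[.XXX/.OO.] end (terminal -1, O#2); searched ..XX/.OO. to 5

PV length from [..XX/.OO.]: 1 ply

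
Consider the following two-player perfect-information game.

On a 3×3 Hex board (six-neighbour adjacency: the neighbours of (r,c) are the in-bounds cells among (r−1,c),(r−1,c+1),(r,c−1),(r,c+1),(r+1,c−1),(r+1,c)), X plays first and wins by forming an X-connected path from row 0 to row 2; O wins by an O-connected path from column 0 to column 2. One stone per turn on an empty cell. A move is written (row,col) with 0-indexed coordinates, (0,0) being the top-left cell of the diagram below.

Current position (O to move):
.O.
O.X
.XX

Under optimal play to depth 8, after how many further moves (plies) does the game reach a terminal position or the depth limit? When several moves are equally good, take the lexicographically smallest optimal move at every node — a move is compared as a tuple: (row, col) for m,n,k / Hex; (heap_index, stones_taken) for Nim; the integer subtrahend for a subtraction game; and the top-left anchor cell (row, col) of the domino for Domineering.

PV length from [.O./O.X/.XX]: 1 ply

[.O./O.X/.XX] O move#1: (0,0):-1/OO./O.X/.XX, (0,2):+1/.OO/O.X/.XX*, (1,1):-1/.O./OOX/.XX, (2,0):-1/.O./O.X/OXX
[.OO/O.X/.XX] end (terminal -1, X#2); searched .O./O.X/.XX to 8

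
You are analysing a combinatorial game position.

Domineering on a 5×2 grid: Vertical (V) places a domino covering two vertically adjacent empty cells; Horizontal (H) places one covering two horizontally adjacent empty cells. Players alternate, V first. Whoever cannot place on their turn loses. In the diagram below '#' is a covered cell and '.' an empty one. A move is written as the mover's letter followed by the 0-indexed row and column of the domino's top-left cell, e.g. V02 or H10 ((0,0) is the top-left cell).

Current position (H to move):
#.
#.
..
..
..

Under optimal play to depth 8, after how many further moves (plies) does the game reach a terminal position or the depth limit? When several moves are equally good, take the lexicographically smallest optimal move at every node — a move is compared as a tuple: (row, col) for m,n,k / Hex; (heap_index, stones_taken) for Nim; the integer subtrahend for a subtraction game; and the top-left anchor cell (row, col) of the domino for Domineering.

PV length from [#./#./../../..]: 3 plies

[#./#./../../..] H move#1: H20:-1/#./#./##/../.., H30:+1/#./#./../##/..*, H40:-1/#./#./../../##
[#./#./../##/..] V move#2: V01:-1/##/##/../##/..*, V11:-1/#./##/.#/##/..
[##/##/../##/..] H move#3: H20:+1/##/##/##/##/..*, H40:+1/##/##/../##/##
[##/##/##/##/..] end (terminal -1, V#4); searched #./#./../../.. to 8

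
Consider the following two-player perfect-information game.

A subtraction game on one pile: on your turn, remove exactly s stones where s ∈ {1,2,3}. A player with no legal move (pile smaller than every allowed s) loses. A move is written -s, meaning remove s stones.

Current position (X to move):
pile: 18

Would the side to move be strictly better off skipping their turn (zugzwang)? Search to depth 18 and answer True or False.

zugzwang(18, X) = False

p1 X@[18]: -1[17]-1 -2[16]+1* -3[15]-1
p2 O@[16]: -1[15]-1* -2[14]-1 -3[13]-1
p3 X@[15]: -1[14]-1 -2[13]-1 -3[12]+1*
p4 O@[12]: -1[11]-1* -2[10]-1 -3[9]-1
p5 X@[11]: -1[10]-1 -2[9]-1 -3[8]+1*
p6 O@[8]: -1[7]-1* -2[6]-1 -3[5]-1
p7 X@[7]: -1[6]-1 -2[5]-1 -3[4]+1*
p8 O@[4]: -1[3]-1* -2[2]-1 -3[1]-1
p9 X@[3]: -1[2]-1 -2[1]-1 -3[0]+1*
p10 O@[0] terminal -1; root [18] d18
pass branch (O moves first from the same position):
  | p1 O@[18]: -1[17]-1 -2[16]+1* -3[15]-1
  | p2 X@[16]: -1[15]-1* -2[14]-1 -3[13]-1
  | p3 O@[15]: -1[14]-1 -2[13]-1 -3[12]+1*
  | p4 X@[12]: -1[11]-1* -2[10]-1 -3[9]-1
  | p5 O@[11]: -1[10]-1 -2[9]-1 -3[8]+1*
  | p6 X@[8]: -1[7]-1* -2[6]-1 -3[5]-1
  | p7 O@[7]: -1[6]-1 -2[5]-1 -3[4]+1*
  | p8 X@[4]: -1[3]-1* -2[2]-1 -3[1]-1
  | p9 O@[3]: -1[2]-1 -2[1]-1 -3[0]+1*
  | p10 X@[0] terminal -1; root [18] d18
X moving scores +1; X passing scores -1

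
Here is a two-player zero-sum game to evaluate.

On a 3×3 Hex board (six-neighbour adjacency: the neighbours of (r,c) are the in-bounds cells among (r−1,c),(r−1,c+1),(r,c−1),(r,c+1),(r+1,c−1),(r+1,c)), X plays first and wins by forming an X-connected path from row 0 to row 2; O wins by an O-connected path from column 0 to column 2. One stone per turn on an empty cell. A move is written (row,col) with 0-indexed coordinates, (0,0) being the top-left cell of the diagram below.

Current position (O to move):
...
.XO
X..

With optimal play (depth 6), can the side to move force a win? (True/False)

[.../.XO/X..] O move#1: (0,0):-1/O../.XO/X..*, (0,1):-1/.O./.XO/X.., (0,2):-1/..O/.XO/X.., (1,0):-1/.../OXO/X.., (2,1):-1/.../.XO/XO., (2,2):-1/.../.XO/X.O
[O../.XO/X..] X move#2: (0,1):+1/OX./.XO/X..*, (0,2):+1/O.X/.XO/X.., (1,0):+1/O../XXO/X.., (2,1):+1/O../.XO/XX., (2,2):+1/O../.XO/X.X
[OX./.XO/X..] end (terminal -1, O#3); searched .../.XO/X.. to 6

O winning at [.../.XO/X..]: False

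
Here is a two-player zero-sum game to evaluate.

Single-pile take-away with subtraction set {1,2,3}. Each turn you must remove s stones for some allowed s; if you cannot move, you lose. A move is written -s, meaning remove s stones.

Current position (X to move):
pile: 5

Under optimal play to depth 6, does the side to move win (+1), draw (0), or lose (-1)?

value(5, X) = +1

p1 X@[5]: -1[4]+1* -2[3]-1 -3[2]-1
p2 O@[4]: -1[3]-1* -2[2]-1 -3[1]-1
p3 X@[3]: -1[2]-1 -2[1]-1 -3[0]+1*
p4 O@[0] terminal -1; root [5] d6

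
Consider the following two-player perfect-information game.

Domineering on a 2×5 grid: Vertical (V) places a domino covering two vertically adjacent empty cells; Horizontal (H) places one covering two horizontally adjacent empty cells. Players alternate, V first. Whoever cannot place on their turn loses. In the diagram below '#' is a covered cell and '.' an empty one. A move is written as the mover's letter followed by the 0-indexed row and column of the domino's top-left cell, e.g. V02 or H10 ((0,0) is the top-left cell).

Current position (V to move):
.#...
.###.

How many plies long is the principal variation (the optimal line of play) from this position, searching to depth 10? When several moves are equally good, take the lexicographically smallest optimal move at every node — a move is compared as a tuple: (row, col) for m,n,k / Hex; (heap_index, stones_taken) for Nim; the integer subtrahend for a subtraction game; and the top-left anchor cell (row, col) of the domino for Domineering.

ply 1, V at .#.../.###. | V00=-1→##.../####.; V04=+1→.#..#/.####*
ply 2, H at .#..#/.#### | H02=-1→.####/.####*
ply 3, V at .####/.#### | V00=+1→#####/#####*
ply 4: #####/##### is terminal -1 (H); from .#.../.###. depth 10

PV length from [.#.../.###.]: 3 plies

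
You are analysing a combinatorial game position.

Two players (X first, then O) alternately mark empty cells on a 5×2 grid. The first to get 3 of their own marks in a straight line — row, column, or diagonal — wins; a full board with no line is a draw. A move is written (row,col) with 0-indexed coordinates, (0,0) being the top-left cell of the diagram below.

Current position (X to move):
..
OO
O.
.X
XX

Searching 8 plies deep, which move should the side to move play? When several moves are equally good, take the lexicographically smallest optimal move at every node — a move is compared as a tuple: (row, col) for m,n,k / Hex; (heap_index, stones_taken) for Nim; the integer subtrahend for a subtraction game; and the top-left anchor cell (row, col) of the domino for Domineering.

X's best at [../OO/O./.X/XX]: (2,1)

[../OO/O./.X/XX] X move#1: (0,0):-1/X./OO/O./.X/XX, (0,1):-1/.X/OO/O./.X/XX, (2,1):+1/../OO/OX/.X/XX*, (3,0):-1/../OO/O./XX/XX
[../OO/OX/.X/XX] end (terminal -1, O#2); searched ../OO/O./.X/XX to 8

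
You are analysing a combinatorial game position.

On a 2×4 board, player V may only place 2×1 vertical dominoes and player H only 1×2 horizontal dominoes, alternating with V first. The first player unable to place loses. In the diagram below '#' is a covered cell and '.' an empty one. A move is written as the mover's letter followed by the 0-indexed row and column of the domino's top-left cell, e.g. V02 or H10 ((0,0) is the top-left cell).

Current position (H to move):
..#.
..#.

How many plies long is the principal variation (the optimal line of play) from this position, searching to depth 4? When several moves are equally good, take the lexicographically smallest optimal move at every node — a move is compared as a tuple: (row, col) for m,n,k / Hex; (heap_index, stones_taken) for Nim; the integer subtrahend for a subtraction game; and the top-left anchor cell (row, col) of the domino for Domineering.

PV length from [..#./..#.]: 3 plies

[..#./..#.] H move#1: H00:+1/###./..#.*, H10:+1/..#./###.
[###./..#.] V move#2: V03:-1/####/..##*
[####/..##] H move#3: H10:+1/####/####*
[####/####] end (terminal -1, V#4); searched ..#./..#. to 4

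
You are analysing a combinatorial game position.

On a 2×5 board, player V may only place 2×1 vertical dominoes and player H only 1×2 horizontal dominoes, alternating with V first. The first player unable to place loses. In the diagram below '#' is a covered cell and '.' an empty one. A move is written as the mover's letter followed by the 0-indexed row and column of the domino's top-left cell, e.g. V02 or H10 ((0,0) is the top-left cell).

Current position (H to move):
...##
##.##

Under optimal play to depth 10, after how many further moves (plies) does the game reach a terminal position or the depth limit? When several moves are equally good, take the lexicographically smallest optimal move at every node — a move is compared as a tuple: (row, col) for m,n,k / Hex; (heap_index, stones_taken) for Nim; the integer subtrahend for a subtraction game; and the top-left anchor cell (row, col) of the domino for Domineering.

PV length from [...##/##.##]: 1 ply

ply 1, H at ...##/##.## | H00=-1→##.##/##.##; H01=+1→.####/##.##*
ply 2: .####/##.## is terminal -1 (V); from ...##/##.## depth 10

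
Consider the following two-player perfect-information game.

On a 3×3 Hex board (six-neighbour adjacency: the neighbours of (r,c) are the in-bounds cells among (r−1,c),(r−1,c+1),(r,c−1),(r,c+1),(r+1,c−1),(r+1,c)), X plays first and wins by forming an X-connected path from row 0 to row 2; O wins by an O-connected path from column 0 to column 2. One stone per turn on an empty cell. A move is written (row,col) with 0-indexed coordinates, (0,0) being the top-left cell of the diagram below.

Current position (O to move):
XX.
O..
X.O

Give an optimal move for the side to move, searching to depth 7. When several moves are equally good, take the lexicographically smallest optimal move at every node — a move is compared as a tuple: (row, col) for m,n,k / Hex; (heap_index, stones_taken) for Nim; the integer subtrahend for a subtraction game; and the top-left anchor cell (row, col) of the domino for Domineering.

O's best at [XX./O../X.O]: (1,1)

[XX./O../X.O] O move#1: (0,2):-1/XXO/O../X.O, (1,1):+1/XX./OO./X.O*, (1,2):-1/XX./O.O/X.O, (2,1):-1/XX./O../XOO
[XX./OO./X.O] X move#2: (0,2):-1/XXX/OO./X.O*, (1,2):-1/XX./OOX/X.O, (2,1):-1/XX./OO./XXO
[XXX/OO./X.O] O move#3: (1,2):+1/XXX/OOO/X.O*, (2,1):+1/XXX/OO./XOO
[XXX/OOO/X.O] end (terminal -1, X#4); searched XX./O../X.O to 7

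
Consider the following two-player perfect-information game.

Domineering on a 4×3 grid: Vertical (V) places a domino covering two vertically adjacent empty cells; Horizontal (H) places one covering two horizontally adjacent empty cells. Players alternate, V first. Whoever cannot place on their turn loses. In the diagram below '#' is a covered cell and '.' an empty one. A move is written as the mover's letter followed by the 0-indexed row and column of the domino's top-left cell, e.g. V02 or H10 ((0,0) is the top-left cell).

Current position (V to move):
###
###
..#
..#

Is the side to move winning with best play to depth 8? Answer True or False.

p1 V@[###/###/..#/..#]: V20[###/###/#.#/#.#]+1* V21[###/###/.##/.##]+1
p2 H@[###/###/#.#/#.#] terminal -1; root [###/###/..#/..#] d8

V winning at [###/###/..#/..#]: True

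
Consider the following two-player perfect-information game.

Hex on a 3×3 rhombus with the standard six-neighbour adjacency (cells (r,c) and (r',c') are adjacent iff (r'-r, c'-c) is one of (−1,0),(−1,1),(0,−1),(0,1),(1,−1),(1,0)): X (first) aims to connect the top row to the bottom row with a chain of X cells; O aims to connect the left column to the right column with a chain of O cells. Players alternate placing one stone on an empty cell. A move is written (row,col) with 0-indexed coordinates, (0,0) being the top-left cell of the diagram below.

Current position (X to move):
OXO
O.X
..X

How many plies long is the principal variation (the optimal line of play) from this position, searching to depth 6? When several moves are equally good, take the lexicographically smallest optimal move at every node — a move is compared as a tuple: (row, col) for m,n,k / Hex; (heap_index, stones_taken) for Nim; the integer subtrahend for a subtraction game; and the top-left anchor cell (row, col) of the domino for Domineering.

ply 1, X at OXO/O.X/..X | (1,1)=+1→OXO/OXX/..X*; (2,0)=-1→OXO/O.X/X.X; (2,1)=-1→OXO/O.X/.XX
ply 2: OXO/OXX/..X is terminal -1 (O); from OXO/O.X/..X depth 6

PV length from [OXO/O.X/..X]: 1 ply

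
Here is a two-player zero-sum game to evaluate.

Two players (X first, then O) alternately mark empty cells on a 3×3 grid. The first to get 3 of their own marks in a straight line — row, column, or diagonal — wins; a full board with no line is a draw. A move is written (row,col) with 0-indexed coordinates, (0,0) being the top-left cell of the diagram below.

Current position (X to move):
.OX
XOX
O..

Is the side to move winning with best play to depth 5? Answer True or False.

X winning at [.OX/XOX/O..]: True

p1 X@[.OX/XOX/O..]: (0,0)[XOX/XOX/O..]-1 (2,1)[.OX/XOX/OX.]+0 (2,2)[.OX/XOX/O.X]+1*
p2 O@[.OX/XOX/O.X] terminal -1; root [.OX/XOX/O..] d5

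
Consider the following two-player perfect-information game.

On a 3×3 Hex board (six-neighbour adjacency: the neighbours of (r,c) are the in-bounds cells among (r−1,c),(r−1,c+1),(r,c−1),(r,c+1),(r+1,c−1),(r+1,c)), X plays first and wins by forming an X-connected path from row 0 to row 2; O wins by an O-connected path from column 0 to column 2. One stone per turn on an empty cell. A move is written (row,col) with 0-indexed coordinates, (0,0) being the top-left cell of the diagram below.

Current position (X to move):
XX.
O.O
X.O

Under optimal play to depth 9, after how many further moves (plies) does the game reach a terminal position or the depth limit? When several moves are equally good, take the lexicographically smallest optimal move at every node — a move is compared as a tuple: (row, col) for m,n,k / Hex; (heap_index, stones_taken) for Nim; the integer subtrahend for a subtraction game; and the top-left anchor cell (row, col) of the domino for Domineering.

PV length from [XX./O.O/X.O]: 1 ply

ply 1, X at XX./O.O/X.O | (0,2)=-1→XXX/O.O/X.O; (1,1)=+1→XX./OXO/X.O*; (2,1)=-1→XX./O.O/XXO
ply 2: XX./OXO/X.O is terminal -1 (O); from XX./O.O/X.O depth 9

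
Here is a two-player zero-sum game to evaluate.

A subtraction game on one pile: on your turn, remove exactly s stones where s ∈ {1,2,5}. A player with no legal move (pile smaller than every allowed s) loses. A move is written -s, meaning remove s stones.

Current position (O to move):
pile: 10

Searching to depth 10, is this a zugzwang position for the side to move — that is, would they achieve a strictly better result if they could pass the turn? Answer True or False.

zugzwang(10, O) = False

ply 1, O at 10 | -1=+1→9*; -2=-1→8; -5=-1→5
ply 2, X at 9 | -1=-1→8*; -2=-1→7; -5=-1→4
ply 3, O at 8 | -1=-1→7; -2=+1→6*; -5=+1→3
ply 4, X at 6 | -1=-1→5*; -2=-1→4; -5=-1→1
ply 5, O at 5 | -1=-1→4; -2=+1→3*; -5=+1→0
ply 6, X at 3 | -1=-1→2*; -2=-1→1
ply 7, O at 2 | -1=-1→1; -2=+1→0*
ply 8: 0 is terminal -1 (X); from 10 depth 10
suppose O passes — search the same position with X to move:
pass> ply 1, X at 10 | -1=+1→9*; -2=-1→8; -5=-1→5
pass> ply 2, O at 9 | -1=-1→8*; -2=-1→7; -5=-1→4
pass> ply 3, X at 8 | -1=-1→7; -2=+1→6*; -5=+1→3
pass> ply 4, O at 6 | -1=-1→5*; -2=-1→4; -5=-1→1
pass> ply 5, X at 5 | -1=-1→4; -2=+1→3*; -5=+1→0
pass> ply 6, O at 3 | -1=-1→2*; -2=-1→1
pass> ply 7, X at 2 | -1=-1→1; -2=+1→0*
pass> ply 8: 0 is terminal -1 (O); from 10 depth 10
for O: play +1, pass -1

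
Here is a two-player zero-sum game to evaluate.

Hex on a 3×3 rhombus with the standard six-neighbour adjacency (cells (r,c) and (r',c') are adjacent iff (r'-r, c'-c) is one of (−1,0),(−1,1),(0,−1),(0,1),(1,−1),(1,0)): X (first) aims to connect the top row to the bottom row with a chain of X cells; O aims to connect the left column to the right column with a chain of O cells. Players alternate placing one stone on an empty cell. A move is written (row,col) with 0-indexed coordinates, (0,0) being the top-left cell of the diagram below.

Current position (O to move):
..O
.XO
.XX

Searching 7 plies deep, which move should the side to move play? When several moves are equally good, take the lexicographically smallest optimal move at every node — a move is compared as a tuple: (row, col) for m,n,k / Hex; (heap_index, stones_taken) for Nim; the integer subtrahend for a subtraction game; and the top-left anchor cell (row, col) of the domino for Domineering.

p1 O@[..O/.XO/.XX]: (0,0)[O.O/.XO/.XX]-1 (0,1)[.OO/.XO/.XX]+1* (1,0)[..O/OXO/.XX]-1 (2,0)[..O/.XO/OXX]-1
p2 X@[.OO/.XO/.XX]: (0,0)[XOO/.XO/.XX]-1* (1,0)[.OO/XXO/.XX]-1 (2,0)[.OO/.XO/XXX]-1
p3 O@[XOO/.XO/.XX]: (1,0)[XOO/OXO/.XX]+1* (2,0)[XOO/.XO/OXX]-1
p4 X@[XOO/OXO/.XX] terminal -1; root [..O/.XO/.XX] d7

O's best at [..O/.XO/.XX]: (0,1)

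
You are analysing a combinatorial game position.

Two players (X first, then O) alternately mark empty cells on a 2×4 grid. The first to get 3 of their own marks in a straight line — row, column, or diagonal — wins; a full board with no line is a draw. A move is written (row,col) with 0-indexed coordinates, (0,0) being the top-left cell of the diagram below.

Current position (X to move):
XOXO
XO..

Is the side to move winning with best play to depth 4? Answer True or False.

X winning at [XOXO/XO..]: False

ply 1, X at XOXO/XO.. | (1,2)=+0→XOXO/XOX.*; (1,3)=+0→XOXO/XO.X
ply 2, O at XOXO/XOX. | (1,3)=+0→XOXO/XOXO*
ply 3: XOXO/XOXO is terminal +0 (X); from XOXO/XO.. depth 4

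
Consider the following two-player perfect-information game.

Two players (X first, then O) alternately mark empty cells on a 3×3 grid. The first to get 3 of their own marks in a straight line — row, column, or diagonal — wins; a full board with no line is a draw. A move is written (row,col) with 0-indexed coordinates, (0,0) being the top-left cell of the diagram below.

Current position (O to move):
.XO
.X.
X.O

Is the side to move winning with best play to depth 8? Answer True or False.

O winning at [.XO/.X./X.O]: True

p1 O@[.XO/.X./X.O]: (0,0)[OXO/.X./X.O]-1 (1,0)[.XO/OX./X.O]-1 (1,2)[.XO/.XO/X.O]+1* (2,1)[.XO/.X./XOO]+0
p2 X@[.XO/.XO/X.O] terminal -1; root [.XO/.X./X.O] d8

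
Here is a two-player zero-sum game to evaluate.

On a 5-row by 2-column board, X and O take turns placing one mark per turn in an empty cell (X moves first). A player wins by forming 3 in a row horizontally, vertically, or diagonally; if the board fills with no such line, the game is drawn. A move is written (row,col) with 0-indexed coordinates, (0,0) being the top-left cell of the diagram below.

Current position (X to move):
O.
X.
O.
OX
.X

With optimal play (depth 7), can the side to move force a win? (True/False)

X winning at [O./X./O./OX/.X]: True

p1 X@[O./X./O./OX/.X]: (0,1)[OX/X./O./OX/.X]-1 (1,1)[O./XX/O./OX/.X]-1 (2,1)[O./X./OX/OX/.X]+1* (4,0)[O./X./O./OX/XX]+0
p2 O@[O./X./OX/OX/.X] terminal -1; root [O./X./O./OX/.X] d7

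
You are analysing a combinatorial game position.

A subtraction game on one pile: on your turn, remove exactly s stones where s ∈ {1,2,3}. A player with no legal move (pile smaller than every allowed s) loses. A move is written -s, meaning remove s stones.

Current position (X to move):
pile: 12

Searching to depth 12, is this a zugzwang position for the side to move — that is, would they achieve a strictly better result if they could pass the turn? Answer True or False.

zugzwang(12, X) = True

ply 1, X at 12 | -1=-1→11*; -2=-1→10; -3=-1→9
ply 2, O at 11 | -1=-1→10; -2=-1→9; -3=+1→8*
ply 3, X at 8 | -1=-1→7*; -2=-1→6; -3=-1→5
ply 4, O at 7 | -1=-1→6; -2=-1→5; -3=+1→4*
ply 5, X at 4 | -1=-1→3*; -2=-1→2; -3=-1→1
ply 6, O at 3 | -1=-1→2; -2=-1→1; -3=+1→0*
ply 7: 0 is terminal -1 (X); from 12 depth 12
pass branch (O moves first from the same position):
  | ply 1, O at 12 | -1=-1→11*; -2=-1→10; -3=-1→9
  | ply 2, X at 11 | -1=-1→10; -2=-1→9; -3=+1→8*
  | ply 3, O at 8 | -1=-1→7*; -2=-1→6; -3=-1→5
  | ply 4, X at 7 | -1=-1→6; -2=-1→5; -3=+1→4*
  | ply 5, O at 4 | -1=-1→3*; -2=-1→2; -3=-1→1
  | ply 6, X at 3 | -1=-1→2; -2=-1→1; -3=+1→0*
  | ply 7: 0 is terminal -1 (O); from 12 depth 12
X moving scores -1; X passing scores +1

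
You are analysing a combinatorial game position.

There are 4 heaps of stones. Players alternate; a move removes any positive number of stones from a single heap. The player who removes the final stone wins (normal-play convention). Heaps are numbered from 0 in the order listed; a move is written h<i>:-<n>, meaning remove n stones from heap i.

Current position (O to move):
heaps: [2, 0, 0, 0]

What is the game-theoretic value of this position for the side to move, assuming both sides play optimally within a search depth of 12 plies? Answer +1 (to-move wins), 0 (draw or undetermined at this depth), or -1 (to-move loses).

ply 1, O at (2,0,0,0) | h0:-1=-1→(1,0,0,0); h0:-2=+1→(0,0,0,0)*
ply 2: (0,0,0,0) is terminal -1 (X); from (2,0,0,0) depth 12

value((2,0,0,0), O) = +1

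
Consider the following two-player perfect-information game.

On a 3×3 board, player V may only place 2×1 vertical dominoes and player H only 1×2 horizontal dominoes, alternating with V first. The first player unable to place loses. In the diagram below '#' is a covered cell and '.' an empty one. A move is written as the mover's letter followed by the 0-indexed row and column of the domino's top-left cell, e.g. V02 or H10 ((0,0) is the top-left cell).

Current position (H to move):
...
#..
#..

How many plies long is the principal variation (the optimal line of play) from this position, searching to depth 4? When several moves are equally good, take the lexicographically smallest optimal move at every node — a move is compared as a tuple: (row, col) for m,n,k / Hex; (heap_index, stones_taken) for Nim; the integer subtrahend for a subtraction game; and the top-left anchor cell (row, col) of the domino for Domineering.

PV length from [.../#../#..]: 1 ply

p1 H@[.../#../#..]: H00[##./#../#..]-1 H01[.##/#../#..]-1 H11[.../###/#..]+1* H21[.../#../###]-1
p2 V@[.../###/#..] terminal -1; root [.../#../#..] d4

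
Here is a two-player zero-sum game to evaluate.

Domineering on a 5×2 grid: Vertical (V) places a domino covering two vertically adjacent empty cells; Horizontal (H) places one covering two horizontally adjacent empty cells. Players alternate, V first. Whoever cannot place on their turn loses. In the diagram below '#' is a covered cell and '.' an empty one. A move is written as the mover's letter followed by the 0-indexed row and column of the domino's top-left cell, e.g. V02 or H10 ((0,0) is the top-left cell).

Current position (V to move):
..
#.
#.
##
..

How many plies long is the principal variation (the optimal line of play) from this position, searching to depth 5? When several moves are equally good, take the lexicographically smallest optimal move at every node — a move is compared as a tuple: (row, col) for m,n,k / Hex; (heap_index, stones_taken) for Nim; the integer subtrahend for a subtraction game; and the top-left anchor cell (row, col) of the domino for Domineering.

ply 1, V at ../#./#./##/.. | V01=-1→.#/##/#./##/..*; V11=-1→../##/##/##/..
ply 2, H at .#/##/#./##/.. | H40=+1→.#/##/#./##/##*
ply 3: .#/##/#./##/## is terminal -1 (V); from ../#./#./##/.. depth 5

PV length from [../#./#./##/..]: 2 plies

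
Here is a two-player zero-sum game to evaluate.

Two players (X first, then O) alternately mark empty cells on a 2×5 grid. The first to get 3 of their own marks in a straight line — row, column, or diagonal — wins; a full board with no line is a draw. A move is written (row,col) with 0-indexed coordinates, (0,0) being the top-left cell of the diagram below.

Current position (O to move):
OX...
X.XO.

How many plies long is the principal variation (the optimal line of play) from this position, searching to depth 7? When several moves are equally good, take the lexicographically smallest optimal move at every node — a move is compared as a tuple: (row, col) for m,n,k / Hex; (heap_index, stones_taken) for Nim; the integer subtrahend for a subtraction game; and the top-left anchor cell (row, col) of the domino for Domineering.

p1 O@[OX.../X.XO.]: (0,2)[OXO../X.XO.]-1 (0,3)[OX.O./X.XO.]-1 (0,4)[OX..O/X.XO.]-1 (1,1)[OX.../XOXO.]+0* (1,4)[OX.../X.XOO]-1
p2 X@[OX.../XOXO.]: (0,2)[OXX../XOXO.]+0* (0,3)[OX.X./XOXO.]+0 (0,4)[OX..X/XOXO.]+0 (1,4)[OX.../XOXOX]+0
p3 O@[OXX../XOXO.]: (0,3)[OXXO./XOXO.]+0* (0,4)[OXX.O/XOXO.]-1 (1,4)[OXX../XOXOO]-1
p4 X@[OXXO./XOXO.]: (0,4)[OXXOX/XOXO.]+0* (1,4)[OXXO./XOXOX]+0
p5 O@[OXXOX/XOXO.]: (1,4)[OXXOX/XOXOO]+0*
p6 X@[OXXOX/XOXOO] terminal +0; root [OX.../X.XO.] d7

PV length from [OX.../X.XO.]: 5 plies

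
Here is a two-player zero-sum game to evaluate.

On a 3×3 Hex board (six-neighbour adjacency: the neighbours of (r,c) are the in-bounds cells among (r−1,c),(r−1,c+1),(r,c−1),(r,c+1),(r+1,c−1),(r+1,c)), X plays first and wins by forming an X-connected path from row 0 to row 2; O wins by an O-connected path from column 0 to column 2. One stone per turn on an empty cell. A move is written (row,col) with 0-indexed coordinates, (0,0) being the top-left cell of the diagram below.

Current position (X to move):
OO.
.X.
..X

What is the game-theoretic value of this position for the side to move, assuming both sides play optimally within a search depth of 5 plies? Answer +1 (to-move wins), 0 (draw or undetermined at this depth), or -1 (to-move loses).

value(OO./.X./..X, X) = +1

ply 1, X at OO./.X./..X | (0,2)=+1→OOX/.X./..X*; (1,0)=-1→OO./XX./..X; (1,2)=-1→OO./.XX/..X; (2,0)=-1→OO./.X./X.X; (2,1)=-1→OO./.X./.XX
ply 2, O at OOX/.X./..X | (1,0)=-1→OOX/OX./..X*; (1,2)=-1→OOX/.XO/..X; (2,0)=-1→OOX/.X./O.X; (2,1)=-1→OOX/.X./.OX
ply 3, X at OOX/OX./..X | (1,2)=+1→OOX/OXX/..X*; (2,0)=+1→OOX/OX./X.X; (2,1)=+1→OOX/OX./.XX
ply 4: OOX/OXX/..X is terminal -1 (O); from OO./.X./..X depth 5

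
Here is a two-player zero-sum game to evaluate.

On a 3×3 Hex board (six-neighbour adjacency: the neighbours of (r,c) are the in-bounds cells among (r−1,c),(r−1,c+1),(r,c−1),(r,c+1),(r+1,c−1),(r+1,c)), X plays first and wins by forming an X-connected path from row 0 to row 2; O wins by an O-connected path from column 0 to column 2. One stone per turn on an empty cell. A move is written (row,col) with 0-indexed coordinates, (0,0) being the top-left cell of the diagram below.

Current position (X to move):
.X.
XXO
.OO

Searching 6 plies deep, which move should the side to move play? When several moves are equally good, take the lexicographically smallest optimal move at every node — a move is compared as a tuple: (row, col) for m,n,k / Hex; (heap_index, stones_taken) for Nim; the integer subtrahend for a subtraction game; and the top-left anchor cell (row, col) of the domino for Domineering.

ply 1, X at .X./XXO/.OO | (0,0)=-1→XX./XXO/.OO; (0,2)=-1→.XX/XXO/.OO; (2,0)=+1→.X./XXO/XOO*
ply 2: .X./XXO/XOO is terminal -1 (O); from .X./XXO/.OO depth 6

X's best at [.X./XXO/.OO]: (2,0)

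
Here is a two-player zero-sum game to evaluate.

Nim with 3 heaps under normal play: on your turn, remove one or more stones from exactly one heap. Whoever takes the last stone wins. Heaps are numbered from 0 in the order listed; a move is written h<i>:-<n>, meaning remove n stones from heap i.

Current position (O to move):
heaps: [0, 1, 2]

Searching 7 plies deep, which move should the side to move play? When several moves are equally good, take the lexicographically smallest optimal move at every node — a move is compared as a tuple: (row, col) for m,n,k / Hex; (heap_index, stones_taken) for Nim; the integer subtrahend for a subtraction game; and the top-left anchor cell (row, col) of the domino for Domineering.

p1 O@[(0,1,2)]: h1:-1[(0,0,2)]-1 h2:-1[(0,1,1)]+1* h2:-2[(0,1,0)]-1
p2 X@[(0,1,1)]: h1:-1[(0,0,1)]-1* h2:-1[(0,1,0)]-1
p3 O@[(0,0,1)]: h2:-1[(0,0,0)]+1*
p4 X@[(0,0,0)] terminal -1; root [(0,1,2)] d7

O's best at [(0,1,2)]: h2:-1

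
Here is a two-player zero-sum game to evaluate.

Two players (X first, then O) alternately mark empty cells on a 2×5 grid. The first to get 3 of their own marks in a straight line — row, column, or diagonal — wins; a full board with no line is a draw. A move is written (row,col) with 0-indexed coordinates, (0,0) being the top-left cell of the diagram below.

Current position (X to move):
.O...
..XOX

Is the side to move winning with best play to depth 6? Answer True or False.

X winning at [.O.../..XOX]: False

[.O.../..XOX] X move#1: (0,0):+0/XO.../..XOX*, (0,2):+0/.OX../..XOX, (0,3):+0/.O.X./..XOX, (0,4):-1/.O..X/..XOX, (1,0):+0/.O.../X.XOX, (1,1):+0/.O.../.XXOX
[XO.../..XOX] O move#2: (0,2):+0/XOO../..XOX*, (0,3):+0/XO.O./..XOX, (0,4):+0/XO..O/..XOX, (1,0):+0/XO.../O.XOX, (1,1):+0/XO.../.OXOX
[XOO../..XOX] X move#3: (0,3):+0/XOOX./..XOX*, (0,4):-1/XOO.X/..XOX, (1,0):-1/XOO../X.XOX, (1,1):-1/XOO../.XXOX
[XOOX./..XOX] O move#4: (0,4):+0/XOOXO/..XOX*, (1,0):+0/XOOX./O.XOX, (1,1):+0/XOOX./.OXOX
[XOOXO/..XOX] X move#5: (1,0):+0/XOOXO/X.XOX*, (1,1):+0/XOOXO/.XXOX
[XOOXO/X.XOX] O move#6: (1,1):+0/XOOXO/XOXOX*
[XOOXO/XOXOX] end (terminal +0, X#7); searched .O.../..XOX to 6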